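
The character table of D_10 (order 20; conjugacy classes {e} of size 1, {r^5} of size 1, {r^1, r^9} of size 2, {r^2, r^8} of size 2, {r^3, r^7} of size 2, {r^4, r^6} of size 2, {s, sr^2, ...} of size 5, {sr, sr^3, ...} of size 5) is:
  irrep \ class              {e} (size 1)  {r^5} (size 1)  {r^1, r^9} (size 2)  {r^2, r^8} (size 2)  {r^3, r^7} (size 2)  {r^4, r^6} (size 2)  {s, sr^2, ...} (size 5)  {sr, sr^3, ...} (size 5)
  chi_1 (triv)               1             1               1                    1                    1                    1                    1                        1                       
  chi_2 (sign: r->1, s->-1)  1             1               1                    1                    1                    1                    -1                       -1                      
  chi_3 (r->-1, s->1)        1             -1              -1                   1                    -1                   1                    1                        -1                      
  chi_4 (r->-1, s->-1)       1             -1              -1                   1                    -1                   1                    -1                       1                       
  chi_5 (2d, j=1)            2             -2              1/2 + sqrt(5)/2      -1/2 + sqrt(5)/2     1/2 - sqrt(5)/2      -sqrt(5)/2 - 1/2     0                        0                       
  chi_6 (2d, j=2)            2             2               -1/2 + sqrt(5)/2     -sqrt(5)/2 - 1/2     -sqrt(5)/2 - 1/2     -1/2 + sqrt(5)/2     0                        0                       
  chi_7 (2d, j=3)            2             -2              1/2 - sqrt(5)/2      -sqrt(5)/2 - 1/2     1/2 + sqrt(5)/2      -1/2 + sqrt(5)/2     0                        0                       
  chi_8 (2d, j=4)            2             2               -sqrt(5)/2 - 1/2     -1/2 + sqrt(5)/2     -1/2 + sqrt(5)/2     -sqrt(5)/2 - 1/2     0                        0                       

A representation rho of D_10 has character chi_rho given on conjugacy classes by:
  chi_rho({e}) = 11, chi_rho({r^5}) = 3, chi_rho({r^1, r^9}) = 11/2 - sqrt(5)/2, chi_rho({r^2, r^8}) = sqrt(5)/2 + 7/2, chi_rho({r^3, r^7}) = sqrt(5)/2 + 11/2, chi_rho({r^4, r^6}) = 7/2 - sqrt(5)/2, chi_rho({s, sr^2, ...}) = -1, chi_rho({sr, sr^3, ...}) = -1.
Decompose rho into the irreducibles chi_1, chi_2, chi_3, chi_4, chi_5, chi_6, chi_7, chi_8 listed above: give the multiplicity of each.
Multiplicities: chi_1: 2, chi_2: 3, chi_3: 0, chi_4: 0, chi_5: 1, chi_6: 0, chi_7: 1, chi_8: 1.

Details: Use <chi_rho, chi> = (1/|G|) sum_C |C| * chi_rho(C) * conj(chi(C)) with |G| = 20 for each irreducible chi in the table:
  <chi_rho, chi_1> = (1/20)[1*(11)*conj(1) + 1*(3)*conj(1) + 2*(11/2 - sqrt(5)/2)*conj(1) + 2*(sqrt(5)/2 + 7/2)*conj(1) + 2*(sqrt(5)/2 + 11/2)*conj(1) + 2*(7/2 - sqrt(5)/2)*conj(1) + 5*(-1)*conj(1) + 5*(-1)*conj(1)]
      = (1/20)[(11) + (3) + (11 - sqrt(5)) + (sqrt(5) + 7) + (sqrt(5) + 11) + (7 - sqrt(5)) + (-5) + (-5)] = 40/20 = 2
  <chi_rho, chi_2> = (1/20)[1*(11)*conj(1) + 1*(3)*conj(1) + 2*(11/2 - sqrt(5)/2)*conj(1) + 2*(sqrt(5)/2 + 7/2)*conj(1) + 2*(sqrt(5)/2 + 11/2)*conj(1) + 2*(7/2 - sqrt(5)/2)*conj(1) + 5*(-1)*conj(-1) + 5*(-1)*conj(-1)]
      = (1/20)[(11) + (3) + (11 - sqrt(5)) + (sqrt(5) + 7) + (sqrt(5) + 11) + (7 - sqrt(5)) + (5) + (5)] = 60/20 = 3
  <chi_rho, chi_3> = (1/20)[1*(11)*conj(1) + 1*(3)*conj(-1) + 2*(11/2 - sqrt(5)/2)*conj(-1) + 2*(sqrt(5)/2 + 7/2)*conj(1) + 2*(sqrt(5)/2 + 11/2)*conj(-1) + 2*(7/2 - sqrt(5)/2)*conj(1) + 5*(-1)*conj(1) + 5*(-1)*conj(-1)]
      = (1/20)[(11) + (-3) + (-11 + sqrt(5)) + (sqrt(5) + 7) + (-11 - sqrt(5)) + (7 - sqrt(5)) + (-5) + (5)] = 0/20 = 0
  <chi_rho, chi_4> = (1/20)[1*(11)*conj(1) + 1*(3)*conj(-1) + 2*(11/2 - sqrt(5)/2)*conj(-1) + 2*(sqrt(5)/2 + 7/2)*conj(1) + 2*(sqrt(5)/2 + 11/2)*conj(-1) + 2*(7/2 - sqrt(5)/2)*conj(1) + 5*(-1)*conj(-1) + 5*(-1)*conj(1)]
      = (1/20)[(11) + (-3) + (-11 + sqrt(5)) + (sqrt(5) + 7) + (-11 - sqrt(5)) + (7 - sqrt(5)) + (5) + (-5)] = 0/20 = 0
  <chi_rho, chi_5> = (1/20)[1*(11)*conj(2) + 1*(3)*conj(-2) + 2*(11/2 - sqrt(5)/2)*conj(1/2 + sqrt(5)/2) + 2*(sqrt(5)/2 + 7/2)*conj(-1/2 + sqrt(5)/2) + 2*(sqrt(5)/2 + 11/2)*conj(1/2 - sqrt(5)/2) + 2*(7/2 - sqrt(5)/2)*conj(-sqrt(5)/2 - 1/2) + 5*(-1)*conj(0) + 5*(-1)*conj(0)]
      = (1/20)[(22) + (-6) + (3 + 5*sqrt(5)) + (-1 + 3*sqrt(5)) + (3 - 5*sqrt(5)) + (-3*sqrt(5) - 1) + (0) + (0)] = 20/20 = 1
  <chi_rho, chi_6> = (1/20)[1*(11)*conj(2) + 1*(3)*conj(2) + 2*(11/2 - sqrt(5)/2)*conj(-1/2 + sqrt(5)/2) + 2*(sqrt(5)/2 + 7/2)*conj(-sqrt(5)/2 - 1/2) + 2*(sqrt(5)/2 + 11/2)*conj(-sqrt(5)/2 - 1/2) + 2*(7/2 - sqrt(5)/2)*conj(-1/2 + sqrt(5)/2) + 5*(-1)*conj(0) + 5*(-1)*conj(0)]
      = (1/20)[(22) + (6) + (-8 + 6*sqrt(5)) + (-4*sqrt(5) - 6) + (-6*sqrt(5) - 8) + (-6 + 4*sqrt(5)) + (0) + (0)] = 0/20 = 0
  <chi_rho, chi_7> = (1/20)[1*(11)*conj(2) + 1*(3)*conj(-2) + 2*(11/2 - sqrt(5)/2)*conj(1/2 - sqrt(5)/2) + 2*(sqrt(5)/2 + 7/2)*conj(-sqrt(5)/2 - 1/2) + 2*(sqrt(5)/2 + 11/2)*conj(1/2 + sqrt(5)/2) + 2*(7/2 - sqrt(5)/2)*conj(-1/2 + sqrt(5)/2) + 5*(-1)*conj(0) + 5*(-1)*conj(0)]
      = (1/20)[(22) + (-6) + (8 - 6*sqrt(5)) + (-4*sqrt(5) - 6) + (8 + 6*sqrt(5)) + (-6 + 4*sqrt(5)) + (0) + (0)] = 20/20 = 1
  <chi_rho, chi_8> = (1/20)[1*(11)*conj(2) + 1*(3)*conj(2) + 2*(11/2 - sqrt(5)/2)*conj(-sqrt(5)/2 - 1/2) + 2*(sqrt(5)/2 + 7/2)*conj(-1/2 + sqrt(5)/2) + 2*(sqrt(5)/2 + 11/2)*conj(-1/2 + sqrt(5)/2) + 2*(7/2 - sqrt(5)/2)*conj(-sqrt(5)/2 - 1/2) + 5*(-1)*conj(0) + 5*(-1)*conj(0)]
      = (1/20)[(22) + (6) + (-5*sqrt(5) - 3) + (-1 + 3*sqrt(5)) + (-3 + 5*sqrt(5)) + (-3*sqrt(5) - 1) + (0) + (0)] = 20/20 = 1
Dimension check: dim(rho) = sum (mult * dim) = 2*1 + 3*1 + 0*1 + 0*1 + 1*2 + 0*2 + 1*2 + 1*2 = 11 = chi_rho(e) = 11.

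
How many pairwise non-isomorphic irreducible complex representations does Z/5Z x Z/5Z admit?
25

Explanation: The number of irreducible complex representations of a finite group equals its number of conjugacy classes. Z/5Z x Z/5Z is abelian of order 25, so every element is its own conjugacy class: 25 classes, so Z/5Z x Z/5Z (order 25) has exactly 25 irreducible complex representations.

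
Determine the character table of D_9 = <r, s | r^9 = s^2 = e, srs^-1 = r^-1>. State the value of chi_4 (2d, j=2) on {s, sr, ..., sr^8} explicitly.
Conjugacy classes: {e} of size 1, {r^1, r^8} of size 2, {r^2, r^7} of size 2, {r^3, r^6} of size 2, {r^4, r^5} of size 2, {s, sr, ..., sr^8} of size 9.
Character table:
  irrep \ class              {e} (size 1)  {r^1, r^8} (size 2)  {r^2, r^7} (size 2)  {r^3, r^6} (size 2)  {r^4, r^5} (size 2)  {s, sr, ..., sr^8} (size 9)
  chi_1 (triv)               1             1                    1                    1                    1                    1                          
  chi_2 (sign: r->1, s->-1)  1             1                    1                    1                    1                    -1                         
  chi_3 (2d, j=1)            2             2*cos(2*pi/9)        2*cos(4*pi/9)        -1                   -2*cos(pi/9)         0                          
  chi_4 (2d, j=2)            2             2*cos(4*pi/9)        -2*cos(pi/9)         -1                   2*cos(2*pi/9)        0                          
  chi_5 (2d, j=3)            2             -1                   -1                   2                    -1                   0                          
  chi_6 (2d, j=4)            2             -2*cos(pi/9)         2*cos(2*pi/9)        -1                   2*cos(4*pi/9)        0                          

Spot check: chi_4 (2d, j=2) on {s, sr, ..., sr^8} = 0.

Derivation: D_9 has order 2*9 = 18 with 6 conjugacy classes, hence 6 irreducibles. Sum of squared dims 1 + 1 + 4 + 4 + 4 + 4 = 18 = |G|. Linear characters come from the abelianisation; the 2-dimensional irreps have character r^k -> 2*cos(2*pi*j*k/9), reflections -> 0.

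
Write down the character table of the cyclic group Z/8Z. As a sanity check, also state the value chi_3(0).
Character table of Z/8Z (irreps indexed chi_0,...,chi_7 with chi_k(m) = zeta_8^(k*m), zeta_8 = exp(2*pi*i/8)):
  irrep \ class  {0} (size 1)  {1} (size 1)    {2} (size 1)  {3} (size 1)    {4} (size 1)  {5} (size 1)    {6} (size 1)  {7} (size 1)  
  chi_0          1             1               1             1               1             1               1             1             
  chi_1          1             exp(I*pi/4)     I             exp(3*I*pi/4)   -1            exp(-3*I*pi/4)  -I            exp(-I*pi/4)  
  chi_2          1             I               -1            -I              1             I               -1            -I            
  chi_3          1             exp(3*I*pi/4)   -I            exp(I*pi/4)     -1            exp(-I*pi/4)    I             exp(-3*I*pi/4)
  chi_4          1             -1              1             -1              1             -1              1             -1            
  chi_5          1             exp(-3*I*pi/4)  I             exp(-I*pi/4)    -1            exp(I*pi/4)     -I            exp(3*I*pi/4) 
  chi_6          1             -I              -1            I               1             -I              -1            I             
  chi_7          1             exp(-I*pi/4)    -I            exp(-3*I*pi/4)  -1            exp(3*I*pi/4)   I             exp(I*pi/4)   

Spot check: chi_3(0) = zeta_8^(3*0) = zeta_8^0 = 1.

Explanation: Z/8Z is abelian, so all 8 irreducible complex representations are 1-dimensional. They are given by chi_k(m) = zeta_8^(k*m) for k = 0,...,7. Row orthogonality: sum_m chi_k(m) conj(chi_l(m)) = 8 * [k = l].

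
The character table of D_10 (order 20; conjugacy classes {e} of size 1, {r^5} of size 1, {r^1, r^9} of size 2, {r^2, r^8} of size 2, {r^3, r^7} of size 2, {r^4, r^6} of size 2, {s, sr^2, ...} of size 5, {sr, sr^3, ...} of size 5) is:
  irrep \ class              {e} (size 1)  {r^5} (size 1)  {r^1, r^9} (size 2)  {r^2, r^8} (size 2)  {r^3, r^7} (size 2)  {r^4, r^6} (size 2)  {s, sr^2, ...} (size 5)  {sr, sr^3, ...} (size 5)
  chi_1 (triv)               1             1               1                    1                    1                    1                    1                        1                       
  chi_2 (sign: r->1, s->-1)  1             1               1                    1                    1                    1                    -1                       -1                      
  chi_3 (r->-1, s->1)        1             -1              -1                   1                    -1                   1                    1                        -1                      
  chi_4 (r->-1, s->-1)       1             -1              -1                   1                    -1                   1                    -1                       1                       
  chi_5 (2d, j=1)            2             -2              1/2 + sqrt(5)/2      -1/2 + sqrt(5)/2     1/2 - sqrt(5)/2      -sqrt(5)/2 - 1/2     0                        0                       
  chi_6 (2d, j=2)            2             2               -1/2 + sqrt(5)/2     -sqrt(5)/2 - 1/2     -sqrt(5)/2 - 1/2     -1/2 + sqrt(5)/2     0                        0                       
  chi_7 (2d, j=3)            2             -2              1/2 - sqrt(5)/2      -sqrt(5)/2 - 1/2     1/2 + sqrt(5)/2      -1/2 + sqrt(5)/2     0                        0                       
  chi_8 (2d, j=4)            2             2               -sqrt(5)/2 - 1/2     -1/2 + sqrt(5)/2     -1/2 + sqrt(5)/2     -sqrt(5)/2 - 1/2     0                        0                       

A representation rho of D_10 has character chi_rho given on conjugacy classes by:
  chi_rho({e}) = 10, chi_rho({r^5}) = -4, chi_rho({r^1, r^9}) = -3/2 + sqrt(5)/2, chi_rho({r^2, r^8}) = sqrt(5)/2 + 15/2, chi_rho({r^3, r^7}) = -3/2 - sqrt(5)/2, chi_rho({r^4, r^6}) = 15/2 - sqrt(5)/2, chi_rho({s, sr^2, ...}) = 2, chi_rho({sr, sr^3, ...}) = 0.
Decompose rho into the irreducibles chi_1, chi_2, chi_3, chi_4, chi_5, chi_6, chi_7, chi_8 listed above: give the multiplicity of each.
Multiplicities: chi_1: 2, chi_2: 1, chi_3: 3, chi_4: 2, chi_5: 1, chi_6: 0, chi_7: 0, chi_8: 0.

Explanation: Use <chi_rho, chi> = (1/|G|) sum_C |C| * chi_rho(C) * conj(chi(C)) with |G| = 20 for each irreducible chi in the table:
  <chi_rho, chi_1> = (1/20)[1*(10)*conj(1) + 1*(-4)*conj(1) + 2*(-3/2 + sqrt(5)/2)*conj(1) + 2*(sqrt(5)/2 + 15/2)*conj(1) + 2*(-3/2 - sqrt(5)/2)*conj(1) + 2*(15/2 - sqrt(5)/2)*conj(1) + 5*(2)*conj(1) + 5*(0)*conj(1)]
      = (1/20)[(10) + (-4) + (-3 + sqrt(5)) + (sqrt(5) + 15) + (-3 - sqrt(5)) + (15 - sqrt(5)) + (10) + (0)] = 40/20 = 2
  <chi_rho, chi_2> = (1/20)[1*(10)*conj(1) + 1*(-4)*conj(1) + 2*(-3/2 + sqrt(5)/2)*conj(1) + 2*(sqrt(5)/2 + 15/2)*conj(1) + 2*(-3/2 - sqrt(5)/2)*conj(1) + 2*(15/2 - sqrt(5)/2)*conj(1) + 5*(2)*conj(-1) + 5*(0)*conj(-1)]
      = (1/20)[(10) + (-4) + (-3 + sqrt(5)) + (sqrt(5) + 15) + (-3 - sqrt(5)) + (15 - sqrt(5)) + (-10) + (0)] = 20/20 = 1
  <chi_rho, chi_3> = (1/20)[1*(10)*conj(1) + 1*(-4)*conj(-1) + 2*(-3/2 + sqrt(5)/2)*conj(-1) + 2*(sqrt(5)/2 + 15/2)*conj(1) + 2*(-3/2 - sqrt(5)/2)*conj(-1) + 2*(15/2 - sqrt(5)/2)*conj(1) + 5*(2)*conj(1) + 5*(0)*conj(-1)]
      = (1/20)[(10) + (4) + (3 - sqrt(5)) + (sqrt(5) + 15) + (sqrt(5) + 3) + (15 - sqrt(5)) + (10) + (0)] = 60/20 = 3
  <chi_rho, chi_4> = (1/20)[1*(10)*conj(1) + 1*(-4)*conj(-1) + 2*(-3/2 + sqrt(5)/2)*conj(-1) + 2*(sqrt(5)/2 + 15/2)*conj(1) + 2*(-3/2 - sqrt(5)/2)*conj(-1) + 2*(15/2 - sqrt(5)/2)*conj(1) + 5*(2)*conj(-1) + 5*(0)*conj(1)]
      = (1/20)[(10) + (4) + (3 - sqrt(5)) + (sqrt(5) + 15) + (sqrt(5) + 3) + (15 - sqrt(5)) + (-10) + (0)] = 40/20 = 2
  <chi_rho, chi_5> = (1/20)[1*(10)*conj(2) + 1*(-4)*conj(-2) + 2*(-3/2 + sqrt(5)/2)*conj(1/2 + sqrt(5)/2) + 2*(sqrt(5)/2 + 15/2)*conj(-1/2 + sqrt(5)/2) + 2*(-3/2 - sqrt(5)/2)*conj(1/2 - sqrt(5)/2) + 2*(15/2 - sqrt(5)/2)*conj(-sqrt(5)/2 - 1/2) + 5*(2)*conj(0) + 5*(0)*conj(0)]
      = (1/20)[(20) + (8) + (1 - sqrt(5)) + (-5 + 7*sqrt(5)) + (1 + sqrt(5)) + (-7*sqrt(5) - 5) + (0) + (0)] = 20/20 = 1
  <chi_rho, chi_6> = (1/20)[1*(10)*conj(2) + 1*(-4)*conj(2) + 2*(-3/2 + sqrt(5)/2)*conj(-1/2 + sqrt(5)/2) + 2*(sqrt(5)/2 + 15/2)*conj(-sqrt(5)/2 - 1/2) + 2*(-3/2 - sqrt(5)/2)*conj(-sqrt(5)/2 - 1/2) + 2*(15/2 - sqrt(5)/2)*conj(-1/2 + sqrt(5)/2) + 5*(2)*conj(0) + 5*(0)*conj(0)]
      = (1/20)[(20) + (-8) + (4 - 2*sqrt(5)) + (-8*sqrt(5) - 10) + (4 + 2*sqrt(5)) + (-10 + 8*sqrt(5)) + (0) + (0)] = 0/20 = 0
  <chi_rho, chi_7> = (1/20)[1*(10)*conj(2) + 1*(-4)*conj(-2) + 2*(-3/2 + sqrt(5)/2)*conj(1/2 - sqrt(5)/2) + 2*(sqrt(5)/2 + 15/2)*conj(-sqrt(5)/2 - 1/2) + 2*(-3/2 - sqrt(5)/2)*conj(1/2 + sqrt(5)/2) + 2*(15/2 - sqrt(5)/2)*conj(-1/2 + sqrt(5)/2) + 5*(2)*conj(0) + 5*(0)*conj(0)]
      = (1/20)[(20) + (8) + (-4 + 2*sqrt(5)) + (-8*sqrt(5) - 10) + (-2*sqrt(5) - 4) + (-10 + 8*sqrt(5)) + (0) + (0)] = 0/20 = 0
  <chi_rho, chi_8> = (1/20)[1*(10)*conj(2) + 1*(-4)*conj(2) + 2*(-3/2 + sqrt(5)/2)*conj(-sqrt(5)/2 - 1/2) + 2*(sqrt(5)/2 + 15/2)*conj(-1/2 + sqrt(5)/2) + 2*(-3/2 - sqrt(5)/2)*conj(-1/2 + sqrt(5)/2) + 2*(15/2 - sqrt(5)/2)*conj(-sqrt(5)/2 - 1/2) + 5*(2)*conj(0) + 5*(0)*conj(0)]
      = (1/20)[(20) + (-8) + (-1 + sqrt(5)) + (-5 + 7*sqrt(5)) + (-sqrt(5) - 1) + (-7*sqrt(5) - 5) + (0) + (0)] = 0/20 = 0
Dimension check: dim(rho) = sum (mult * dim) = 2*1 + 1*1 + 3*1 + 2*1 + 1*2 + 0*2 + 0*2 + 0*2 = 10 = chi_rho(e) = 10.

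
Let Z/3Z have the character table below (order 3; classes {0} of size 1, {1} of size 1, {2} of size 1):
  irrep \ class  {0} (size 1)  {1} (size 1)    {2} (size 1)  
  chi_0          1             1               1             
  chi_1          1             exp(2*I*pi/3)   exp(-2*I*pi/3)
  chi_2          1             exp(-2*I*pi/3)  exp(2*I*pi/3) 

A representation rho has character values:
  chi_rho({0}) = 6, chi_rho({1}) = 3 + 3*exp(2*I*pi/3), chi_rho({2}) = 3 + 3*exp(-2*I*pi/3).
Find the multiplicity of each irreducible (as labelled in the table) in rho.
Multiplicities: chi_0: 3, chi_1: 3, chi_2: 0.

Justification: Use <chi_rho, chi> = (1/|G|) sum_C |C| * chi_rho(C) * conj(chi(C)) with |G| = 3 for each irreducible chi in the table:
  <chi_rho, chi_0> = (1/3)[1*(6)*conj(1) + 1*(3 + 3*exp(2*I*pi/3))*conj(1) + 1*(3 + 3*exp(-2*I*pi/3))*conj(1)]
      = (1/3)[(6) + (3 + 3*exp(2*I*pi/3)) + (3 + 3*exp(-2*I*pi/3))] = 9/3 = 3
  <chi_rho, chi_1> = (1/3)[1*(6)*conj(1) + 1*(3 + 3*exp(2*I*pi/3))*conj(exp(2*I*pi/3)) + 1*(3 + 3*exp(-2*I*pi/3))*conj(exp(-2*I*pi/3))]
      = (1/3)[(6) + (3 + 3*exp(-2*I*pi/3)) + (3 + 3*exp(2*I*pi/3))] = 9/3 = 3
  <chi_rho, chi_2> = (1/3)[1*(6)*conj(1) + 1*(3 + 3*exp(2*I*pi/3))*conj(exp(-2*I*pi/3)) + 1*(3 + 3*exp(-2*I*pi/3))*conj(exp(2*I*pi/3))]
      = (1/3)[(6) + (-3) + (-3)] = 0/3 = 0
(Exp terms are combined using exp(i*s)*conj(exp(i*t)) = exp(i*(s-t)), and sums of them are collapsed using the identity that for every m > 1 the m distinct m-th roots of unity sum to 0, e.g. 1 + exp(2*I*pi/3) + exp(-2*I*pi/3) = 0.)
Dimension check: dim(rho) = sum (mult * dim) = 3*1 + 3*1 + 0*1 = 6 = chi_rho(e) = 6.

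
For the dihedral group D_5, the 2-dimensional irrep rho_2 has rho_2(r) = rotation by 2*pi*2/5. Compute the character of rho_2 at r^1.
chi_{rho_2}(r^1) = 2*cos(2*pi*2*1/5) = -sqrt(5)/2 - 1/2

rho_2(r^1) is rotation by angle 2*pi*2*1/5, whose trace is 2*cos(2*pi*2*1/5) = -sqrt(5)/2 - 1/2.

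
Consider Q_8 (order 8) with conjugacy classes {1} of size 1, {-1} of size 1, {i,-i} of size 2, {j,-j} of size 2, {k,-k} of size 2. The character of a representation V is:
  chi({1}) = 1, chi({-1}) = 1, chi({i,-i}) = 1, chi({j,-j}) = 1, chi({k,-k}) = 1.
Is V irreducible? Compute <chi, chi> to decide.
Irreducible: <chi, chi> = 1.

Proof sketch: <chi, chi> = (1/|G|) sum_C |C| * |chi(C)|^2 = (1/8)[1*|1|^2 + 1*|1|^2 + 2*|1|^2 + 2*|1|^2 + 2*|1|^2]
  = (1/8)[(1) + (1) + (2) + (2) + (2)] = 8/8 = 1.
A character is irreducible iff <chi, chi> = 1, so this representation is irreducible.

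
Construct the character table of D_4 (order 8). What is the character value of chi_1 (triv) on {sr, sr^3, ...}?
Conjugacy classes: {e} of size 1, {r^2} of size 1, {r^1, r^3} of size 2, {s, sr^2, ...} of size 2, {sr, sr^3, ...} of size 2.
Character table:
  irrep \ class              {e} (size 1)  {r^2} (size 1)  {r^1, r^3} (size 2)  {s, sr^2, ...} (size 2)  {sr, sr^3, ...} (size 2)
  chi_1 (triv)               1             1               1                    1                        1                       
  chi_2 (sign: r->1, s->-1)  1             1               1                    -1                       -1                      
  chi_3 (r->-1, s->1)        1             1               -1                   1                        -1                      
  chi_4 (r->-1, s->-1)       1             1               -1                   -1                       1                       
  chi_5 (2d, j=1)            2             -2              0                    0                        0                       

Spot check: chi_1 (triv) on {sr, sr^3, ...} = 1.

Reasoning: D_4 has order 2*4 = 8 with 5 conjugacy classes, hence 5 irreducibles. Sum of squared dims 1 + 1 + 1 + 1 + 4 = 8 = |G|. Linear characters come from the abelianisation; the 2-dimensional irreps have character r^k -> 2*cos(2*pi*j*k/4), reflections -> 0.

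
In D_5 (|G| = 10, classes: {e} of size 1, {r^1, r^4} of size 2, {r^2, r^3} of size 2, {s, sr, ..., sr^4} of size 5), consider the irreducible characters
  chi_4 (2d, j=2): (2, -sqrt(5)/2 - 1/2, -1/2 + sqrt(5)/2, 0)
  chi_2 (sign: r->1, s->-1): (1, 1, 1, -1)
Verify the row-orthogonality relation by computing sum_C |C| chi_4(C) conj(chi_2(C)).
Sum = 0; so <chi_4, chi_2> = 0 (distinct irreducibles are orthogonal).

Working: Compute term by term over conjugacy classes (|C| * chi_4(C) * conj(chi_2(C))):
  1*(2)*conj(1) + 2*(-sqrt(5)/2 - 1/2)*conj(1) + 2*(-1/2 + sqrt(5)/2)*conj(1) + 5*(0)*conj(-1)
  = (2) + (-sqrt(5) - 1) + (-1 + sqrt(5)) + (0)
  = 0.
Dividing by |G| = 10 gives 0/10 = 0, matching the row-orthogonality relation <chi_4, chi_2> = [chi_4 = chi_2].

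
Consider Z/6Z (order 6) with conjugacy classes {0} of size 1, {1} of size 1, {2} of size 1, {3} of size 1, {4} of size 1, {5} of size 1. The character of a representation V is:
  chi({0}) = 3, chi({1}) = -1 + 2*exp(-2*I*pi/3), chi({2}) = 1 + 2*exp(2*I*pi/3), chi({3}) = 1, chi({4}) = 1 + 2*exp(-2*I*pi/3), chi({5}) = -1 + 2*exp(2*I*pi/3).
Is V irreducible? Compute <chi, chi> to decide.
Not irreducible (reducible): <chi, chi> = 5 > 1.

Argument: <chi, chi> = (1/|G|) sum_C |C| * |chi(C)|^2 = (1/6)[1*|3|^2 + 1*|-1 + 2*exp(-2*I*pi/3)|^2 + 1*|1 + 2*exp(2*I*pi/3)|^2 + 1*|1|^2 + 1*|1 + 2*exp(-2*I*pi/3)|^2 + 1*|-1 + 2*exp(2*I*pi/3)|^2]
  = (1/6)[(9) + (7) + (3) + (1) + (3) + (7)] = 30/6 = 5.
(Exp terms are combined using exp(i*s)*conj(exp(i*t)) = exp(i*(s-t)), and sums of them are collapsed using the identity that for every m > 1 the m distinct m-th roots of unity sum to 0, e.g. 1 + exp(2*I*pi/3) + exp(-2*I*pi/3) = 0.)
A character is irreducible iff <chi, chi> = 1, so this representation is reducible.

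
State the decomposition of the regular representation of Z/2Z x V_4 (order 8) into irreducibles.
Each irreducible V_i of dimension d_i appears with multiplicity d_i, i.e. rho_reg = (direct sum over all irreducibles V_i) d_i V_i. The irreducible dimensions for Z/2Z x V_4 are 1, 1, 1, 1, 1, 1, 1, 1: 8 irreducibles of dimension 1, each with multiplicity 1. Total dimension 8*1*1 = 8 = |G|.

Justification: General theorem: in the regular representation of a finite group G, each irreducible appears with multiplicity equal to its dimension. Check: dim(rho_reg) = sum d_i^2 = 1 + 1 + 1 + 1 + 1 + 1 + 1 + 1 = 8 = |G|.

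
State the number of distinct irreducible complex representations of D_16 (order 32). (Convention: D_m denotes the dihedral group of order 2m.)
11

Reasoning: The number of irreducible complex representations of a finite group equals its number of conjugacy classes. D_16 has 11 conjugacy classes (n/2 + 3 for n even), so D_16 (order 32) has exactly 11 irreducible complex representations.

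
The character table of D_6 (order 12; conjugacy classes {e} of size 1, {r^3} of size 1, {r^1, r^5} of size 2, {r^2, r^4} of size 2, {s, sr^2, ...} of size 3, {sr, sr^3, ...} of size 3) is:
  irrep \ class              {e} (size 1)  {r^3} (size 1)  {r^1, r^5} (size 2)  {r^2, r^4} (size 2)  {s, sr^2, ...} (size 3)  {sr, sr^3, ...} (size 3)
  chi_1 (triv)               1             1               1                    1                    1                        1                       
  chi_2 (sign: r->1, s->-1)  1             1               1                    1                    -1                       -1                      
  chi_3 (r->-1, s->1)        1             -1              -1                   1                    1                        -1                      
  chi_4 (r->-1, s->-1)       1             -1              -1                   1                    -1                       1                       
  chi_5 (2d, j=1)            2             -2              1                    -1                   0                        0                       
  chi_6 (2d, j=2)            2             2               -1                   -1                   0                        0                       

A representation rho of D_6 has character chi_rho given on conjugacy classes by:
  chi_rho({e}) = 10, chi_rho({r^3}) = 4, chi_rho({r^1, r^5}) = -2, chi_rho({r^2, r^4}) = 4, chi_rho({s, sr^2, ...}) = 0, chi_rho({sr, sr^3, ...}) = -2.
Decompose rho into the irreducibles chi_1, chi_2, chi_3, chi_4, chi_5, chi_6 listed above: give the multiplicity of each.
Multiplicities: chi_1: 1, chi_2: 2, chi_3: 2, chi_4: 1, chi_5: 0, chi_6: 2.

Details: Use <chi_rho, chi> = (1/|G|) sum_C |C| * chi_rho(C) * conj(chi(C)) with |G| = 12 for each irreducible chi in the table:
  <chi_rho, chi_1> = (1/12)[1*(10)*conj(1) + 1*(4)*conj(1) + 2*(-2)*conj(1) + 2*(4)*conj(1) + 3*(0)*conj(1) + 3*(-2)*conj(1)]
      = (1/12)[(10) + (4) + (-4) + (8) + (0) + (-6)] = 12/12 = 1
  <chi_rho, chi_2> = (1/12)[1*(10)*conj(1) + 1*(4)*conj(1) + 2*(-2)*conj(1) + 2*(4)*conj(1) + 3*(0)*conj(-1) + 3*(-2)*conj(-1)]
      = (1/12)[(10) + (4) + (-4) + (8) + (0) + (6)] = 24/12 = 2
  <chi_rho, chi_3> = (1/12)[1*(10)*conj(1) + 1*(4)*conj(-1) + 2*(-2)*conj(-1) + 2*(4)*conj(1) + 3*(0)*conj(1) + 3*(-2)*conj(-1)]
      = (1/12)[(10) + (-4) + (4) + (8) + (0) + (6)] = 24/12 = 2
  <chi_rho, chi_4> = (1/12)[1*(10)*conj(1) + 1*(4)*conj(-1) + 2*(-2)*conj(-1) + 2*(4)*conj(1) + 3*(0)*conj(-1) + 3*(-2)*conj(1)]
      = (1/12)[(10) + (-4) + (4) + (8) + (0) + (-6)] = 12/12 = 1
  <chi_rho, chi_5> = (1/12)[1*(10)*conj(2) + 1*(4)*conj(-2) + 2*(-2)*conj(1) + 2*(4)*conj(-1) + 3*(0)*conj(0) + 3*(-2)*conj(0)]
      = (1/12)[(20) + (-8) + (-4) + (-8) + (0) + (0)] = 0/12 = 0
  <chi_rho, chi_6> = (1/12)[1*(10)*conj(2) + 1*(4)*conj(2) + 2*(-2)*conj(-1) + 2*(4)*conj(-1) + 3*(0)*conj(0) + 3*(-2)*conj(0)]
      = (1/12)[(20) + (8) + (4) + (-8) + (0) + (0)] = 24/12 = 2
Dimension check: dim(rho) = sum (mult * dim) = 1*1 + 2*1 + 2*1 + 1*1 + 0*2 + 2*2 = 10 = chi_rho(e) = 10.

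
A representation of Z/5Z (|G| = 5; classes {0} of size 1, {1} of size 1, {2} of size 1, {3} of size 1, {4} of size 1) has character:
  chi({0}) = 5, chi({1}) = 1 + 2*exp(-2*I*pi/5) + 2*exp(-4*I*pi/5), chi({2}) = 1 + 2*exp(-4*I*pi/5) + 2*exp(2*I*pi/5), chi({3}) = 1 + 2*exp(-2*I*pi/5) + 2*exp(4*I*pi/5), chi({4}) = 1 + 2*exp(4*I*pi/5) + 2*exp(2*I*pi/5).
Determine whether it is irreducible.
Not irreducible (reducible): <chi, chi> = 9 > 1.

Why: <chi, chi> = (1/|G|) sum_C |C| * |chi(C)|^2 = (1/5)[1*|5|^2 + 1*|1 + 2*exp(-2*I*pi/5) + 2*exp(-4*I*pi/5)|^2 + 1*|1 + 2*exp(-4*I*pi/5) + 2*exp(2*I*pi/5)|^2 + 1*|1 + 2*exp(-2*I*pi/5) + 2*exp(4*I*pi/5)|^2 + 1*|1 + 2*exp(4*I*pi/5) + 2*exp(2*I*pi/5)|^2]
  = (1/5)[(25) + (9 + 6*exp(-2*I*pi/5) + 2*exp(-4*I*pi/5) + 2*exp(4*I*pi/5) + 6*exp(2*I*pi/5)) + (9 + 6*exp(-4*I*pi/5) + 2*exp(-2*I*pi/5) + 2*exp(2*I*pi/5) + 6*exp(4*I*pi/5)) + (9 + 6*exp(-4*I*pi/5) + 2*exp(-2*I*pi/5) + 2*exp(2*I*pi/5) + 6*exp(4*I*pi/5)) + (9 + 6*exp(-2*I*pi/5) + 2*exp(-4*I*pi/5) + 2*exp(4*I*pi/5) + 6*exp(2*I*pi/5))] = 45/5 = 9.
(Exp terms are combined using exp(i*s)*conj(exp(i*t)) = exp(i*(s-t)), and sums of them are collapsed using the identity that for every m > 1 the m distinct m-th roots of unity sum to 0, e.g. 1 + exp(2*I*pi/3) + exp(-2*I*pi/3) = 0.)
A character is irreducible iff <chi, chi> = 1, so this representation is reducible.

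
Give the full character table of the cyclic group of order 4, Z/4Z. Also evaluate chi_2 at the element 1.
Character table of Z/4Z (irreps indexed chi_0,...,chi_3 with chi_k(m) = zeta_4^(k*m), zeta_4 = exp(2*pi*i/4)):
  irrep \ class  {0} (size 1)  {1} (size 1)  {2} (size 1)  {3} (size 1)
  chi_0          1             1             1             1           
  chi_1          1             I             -1            -I          
  chi_2          1             -1            1             -1          
  chi_3          1             -I            -1            I           

Spot check: chi_2(1) = zeta_4^(2*1) = zeta_4^2 = -1.

Details: Z/4Z is abelian, so all 4 irreducible complex representations are 1-dimensional. They are given by chi_k(m) = zeta_4^(k*m) for k = 0,...,3. Row orthogonality: sum_m chi_k(m) conj(chi_l(m)) = 4 * [k = l].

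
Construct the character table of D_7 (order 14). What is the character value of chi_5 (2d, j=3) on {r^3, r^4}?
Conjugacy classes: {e} of size 1, {r^1, r^6} of size 2, {r^2, r^5} of size 2, {r^3, r^4} of size 2, {s, sr, ..., sr^6} of size 7.
Character table:
  irrep \ class              {e} (size 1)  {r^1, r^6} (size 2)  {r^2, r^5} (size 2)  {r^3, r^4} (size 2)  {s, sr, ..., sr^6} (size 7)
  chi_1 (triv)               1             1                    1                    1                    1                          
  chi_2 (sign: r->1, s->-1)  1             1                    1                    1                    -1                         
  chi_3 (2d, j=1)            2             2*cos(2*pi/7)        -2*cos(3*pi/7)       -2*cos(pi/7)         0                          
  chi_4 (2d, j=2)            2             -2*cos(3*pi/7)       -2*cos(pi/7)         2*cos(2*pi/7)        0                          
  chi_5 (2d, j=3)            2             -2*cos(pi/7)         2*cos(2*pi/7)        -2*cos(3*pi/7)       0                          

Spot check: chi_5 (2d, j=3) on {r^3, r^4} = -2*cos(3*pi/7).

Explanation: D_7 has order 2*7 = 14 with 5 conjugacy classes, hence 5 irreducibles. Sum of squared dims 1 + 1 + 4 + 4 + 4 = 14 = |G|. Linear characters come from the abelianisation; the 2-dimensional irreps have character r^k -> 2*cos(2*pi*j*k/7), reflections -> 0.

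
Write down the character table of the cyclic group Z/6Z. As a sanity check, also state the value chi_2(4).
Character table of Z/6Z (irreps indexed chi_0,...,chi_5 with chi_k(m) = zeta_6^(k*m), zeta_6 = exp(2*pi*i/6)):
  irrep \ class  {0} (size 1)  {1} (size 1)    {2} (size 1)    {3} (size 1)  {4} (size 1)    {5} (size 1)  
  chi_0          1             1               1               1             1               1             
  chi_1          1             exp(I*pi/3)     exp(2*I*pi/3)   -1            exp(-2*I*pi/3)  exp(-I*pi/3)  
  chi_2          1             exp(2*I*pi/3)   exp(-2*I*pi/3)  1             exp(2*I*pi/3)   exp(-2*I*pi/3)
  chi_3          1             -1              1               -1            1               -1            
  chi_4          1             exp(-2*I*pi/3)  exp(2*I*pi/3)   1             exp(-2*I*pi/3)  exp(2*I*pi/3) 
  chi_5          1             exp(-I*pi/3)    exp(-2*I*pi/3)  -1            exp(2*I*pi/3)   exp(I*pi/3)   

Spot check: chi_2(4) = zeta_6^(2*4) = zeta_6^8 = exp(2*I*pi/3).

Why: Z/6Z is abelian, so all 6 irreducible complex representations are 1-dimensional. They are given by chi_k(m) = zeta_6^(k*m) for k = 0,...,5. Row orthogonality: sum_m chi_k(m) conj(chi_l(m)) = 6 * [k = l].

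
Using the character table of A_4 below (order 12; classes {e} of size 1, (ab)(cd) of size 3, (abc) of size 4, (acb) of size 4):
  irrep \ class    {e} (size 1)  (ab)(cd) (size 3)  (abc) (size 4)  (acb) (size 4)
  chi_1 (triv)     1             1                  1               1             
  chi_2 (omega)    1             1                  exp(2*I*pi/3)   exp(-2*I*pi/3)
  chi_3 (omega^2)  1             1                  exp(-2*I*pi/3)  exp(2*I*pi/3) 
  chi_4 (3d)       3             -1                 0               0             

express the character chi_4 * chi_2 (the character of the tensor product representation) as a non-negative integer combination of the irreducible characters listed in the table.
chi_4 tensor chi_2 = chi_4 (all other irreducibles have multiplicity 0).

Why: The character of a tensor product is the pointwise product (chi_4 * chi_2)(C) = chi_4(C) * chi_2(C):
  {e}: (3)*(1), (ab)(cd): (-1)*(1), (abc): (0)*(exp(2*I*pi/3)), (acb): (0)*(exp(-2*I*pi/3))
so (chi_4 * chi_2) takes values
  {e} -> 3, (ab)(cd) -> -1, (abc) -> 0, (acb) -> 0.
Now take the inner product of this character with each irreducible chi from the table, <chi_4*chi_2, chi> = (1/12) sum_C |C| (chi_4*chi_2)(C) conj(chi(C)):
  <chi_4*chi_2, chi_1> = (1/12)[1*(3)*conj(1) + 3*(-1)*conj(1) + 4*(0)*conj(1) + 4*(0)*conj(1)]
      = (1/12)[(3) + (-3) + (0) + (0)] = 0/12 = 0
  <chi_4*chi_2, chi_2> = (1/12)[1*(3)*conj(1) + 3*(-1)*conj(1) + 4*(0)*conj(exp(2*I*pi/3)) + 4*(0)*conj(exp(-2*I*pi/3))]
      = (1/12)[(3) + (-3) + (0) + (0)] = 0/12 = 0
  <chi_4*chi_2, chi_3> = (1/12)[1*(3)*conj(1) + 3*(-1)*conj(1) + 4*(0)*conj(exp(-2*I*pi/3)) + 4*(0)*conj(exp(2*I*pi/3))]
      = (1/12)[(3) + (-3) + (0) + (0)] = 0/12 = 0
  <chi_4*chi_2, chi_4> = (1/12)[1*(3)*conj(3) + 3*(-1)*conj(-1) + 4*(0)*conj(0) + 4*(0)*conj(0)]
      = (1/12)[(9) + (3) + (0) + (0)] = 12/12 = 1
(Exp terms are combined using exp(i*s)*conj(exp(i*t)) = exp(i*(s-t)), and sums of them are collapsed using the identity that for every m > 1 the m distinct m-th roots of unity sum to 0, e.g. 1 + exp(2*I*pi/3) + exp(-2*I*pi/3) = 0.)
Hence the multiplicities are chi_4: 1. Dimension check: dim(chi_4)*dim(chi_2) = 3*1 = 3 and sum (mult * dim) = 1*3 = 3.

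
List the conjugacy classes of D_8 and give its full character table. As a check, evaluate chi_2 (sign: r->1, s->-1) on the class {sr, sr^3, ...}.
Conjugacy classes: {e} of size 1, {r^4} of size 1, {r^1, r^7} of size 2, {r^2, r^6} of size 2, {r^3, r^5} of size 2, {s, sr^2, ...} of size 4, {sr, sr^3, ...} of size 4.
Character table:
  irrep \ class              {e} (size 1)  {r^4} (size 1)  {r^1, r^7} (size 2)  {r^2, r^6} (size 2)  {r^3, r^5} (size 2)  {s, sr^2, ...} (size 4)  {sr, sr^3, ...} (size 4)
  chi_1 (triv)               1             1               1                    1                    1                    1                        1                       
  chi_2 (sign: r->1, s->-1)  1             1               1                    1                    1                    -1                       -1                      
  chi_3 (r->-1, s->1)        1             1               -1                   1                    -1                   1                        -1                      
  chi_4 (r->-1, s->-1)       1             1               -1                   1                    -1                   -1                       1                       
  chi_5 (2d, j=1)            2             -2              sqrt(2)              0                    -sqrt(2)             0                        0                       
  chi_6 (2d, j=2)            2             2               0                    -2                   0                    0                        0                       
  chi_7 (2d, j=3)            2             -2              -sqrt(2)             0                    sqrt(2)              0                        0                       

Spot check: chi_2 (sign: r->1, s->-1) on {sr, sr^3, ...} = -1.

Argument: D_8 has order 2*8 = 16 with 7 conjugacy classes, hence 7 irreducibles. Sum of squared dims 1 + 1 + 1 + 1 + 4 + 4 + 4 = 16 = |G|. Linear characters come from the abelianisation; the 2-dimensional irreps have character r^k -> 2*cos(2*pi*j*k/8), reflections -> 0.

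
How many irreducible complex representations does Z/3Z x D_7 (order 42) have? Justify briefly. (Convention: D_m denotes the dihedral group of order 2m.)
15

Derivation: The number of irreducible complex representations of a finite group equals its number of conjugacy classes. For a direct product, #classes(G x H) = #classes(G) * #classes(H). Z/3Z has 3 classes (abelian), D_7 has 5 classes, so 3 * 5 = 15, so Z/3Z x D_7 (order 42) has exactly 15 irreducible complex representations.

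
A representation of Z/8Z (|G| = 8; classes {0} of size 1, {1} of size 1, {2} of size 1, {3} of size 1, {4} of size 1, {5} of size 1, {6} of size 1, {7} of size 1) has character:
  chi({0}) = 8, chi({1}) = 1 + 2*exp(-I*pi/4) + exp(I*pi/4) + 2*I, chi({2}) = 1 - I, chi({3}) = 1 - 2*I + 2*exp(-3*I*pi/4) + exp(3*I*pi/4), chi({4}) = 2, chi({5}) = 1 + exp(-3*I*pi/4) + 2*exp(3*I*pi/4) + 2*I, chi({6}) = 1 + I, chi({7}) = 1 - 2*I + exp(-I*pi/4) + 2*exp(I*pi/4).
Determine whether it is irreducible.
Not irreducible (reducible): <chi, chi> = 14 > 1.

Working: <chi, chi> = (1/|G|) sum_C |C| * |chi(C)|^2 = (1/8)[1*|8|^2 + 1*|1 + 2*exp(-I*pi/4) + exp(I*pi/4) + 2*I|^2 + 1*|1 - I|^2 + 1*|1 - 2*I + 2*exp(-3*I*pi/4) + exp(3*I*pi/4)|^2 + 1*|2|^2 + 1*|1 + exp(-3*I*pi/4) + 2*exp(3*I*pi/4) + 2*I|^2 + 1*|1 + I|^2 + 1*|1 - 2*I + exp(-I*pi/4) + 2*exp(I*pi/4)|^2]
  = (1/8)[(64) + (10 + 3*exp(-I*pi/4) + exp(I*pi/4) + 2*exp(3*I*pi/4)) + (2) + (10 + 2*exp(-I*pi/4) + exp(-3*I*pi/4) + 3*exp(3*I*pi/4)) + (4) + (10 + 2*exp(-I*pi/4) + exp(-3*I*pi/4) + 3*exp(3*I*pi/4)) + (2) + (10 + 3*exp(-I*pi/4) + exp(I*pi/4) + 2*exp(3*I*pi/4))] = 112/8 = 14.
(Exp terms are combined using exp(i*s)*conj(exp(i*t)) = exp(i*(s-t)), and sums of them are collapsed using the identity that for every m > 1 the m distinct m-th roots of unity sum to 0, e.g. 1 + exp(2*I*pi/3) + exp(-2*I*pi/3) = 0.)
A character is irreducible iff <chi, chi> = 1, so this representation is reducible.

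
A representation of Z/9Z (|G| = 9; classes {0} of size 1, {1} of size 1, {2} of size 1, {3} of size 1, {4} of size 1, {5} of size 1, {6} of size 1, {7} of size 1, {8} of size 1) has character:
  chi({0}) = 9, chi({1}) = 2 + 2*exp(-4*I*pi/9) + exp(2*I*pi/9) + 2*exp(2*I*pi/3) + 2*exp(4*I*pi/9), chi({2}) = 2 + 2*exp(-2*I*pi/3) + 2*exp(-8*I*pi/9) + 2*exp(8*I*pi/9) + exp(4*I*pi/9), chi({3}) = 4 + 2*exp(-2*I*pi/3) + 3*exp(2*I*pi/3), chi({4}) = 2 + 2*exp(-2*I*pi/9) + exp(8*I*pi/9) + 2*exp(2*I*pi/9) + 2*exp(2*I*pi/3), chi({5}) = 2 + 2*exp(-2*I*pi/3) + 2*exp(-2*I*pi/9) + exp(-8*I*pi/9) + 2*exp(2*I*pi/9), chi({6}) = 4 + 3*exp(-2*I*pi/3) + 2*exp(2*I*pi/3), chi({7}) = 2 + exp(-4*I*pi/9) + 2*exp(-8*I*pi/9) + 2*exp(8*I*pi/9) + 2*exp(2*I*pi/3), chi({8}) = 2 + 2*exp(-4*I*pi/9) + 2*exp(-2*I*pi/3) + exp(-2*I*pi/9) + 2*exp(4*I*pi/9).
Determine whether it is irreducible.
Not irreducible (reducible): <chi, chi> = 17 > 1.

Working: <chi, chi> = (1/|G|) sum_C |C| * |chi(C)|^2 = (1/9)[1*|9|^2 + 1*|2 + 2*exp(-4*I*pi/9) + exp(2*I*pi/9) + 2*exp(2*I*pi/3) + 2*exp(4*I*pi/9)|^2 + 1*|2 + 2*exp(-2*I*pi/3) + 2*exp(-8*I*pi/9) + 2*exp(8*I*pi/9) + exp(4*I*pi/9)|^2 + 1*|4 + 2*exp(-2*I*pi/3) + 3*exp(2*I*pi/3)|^2 + 1*|2 + 2*exp(-2*I*pi/9) + exp(8*I*pi/9) + 2*exp(2*I*pi/9) + 2*exp(2*I*pi/3)|^2 + 1*|2 + 2*exp(-2*I*pi/3) + 2*exp(-2*I*pi/9) + exp(-8*I*pi/9) + 2*exp(2*I*pi/9)|^2 + 1*|4 + 3*exp(-2*I*pi/3) + 2*exp(2*I*pi/3)|^2 + 1*|2 + exp(-4*I*pi/9) + 2*exp(-8*I*pi/9) + 2*exp(8*I*pi/9) + 2*exp(2*I*pi/3)|^2 + 1*|2 + 2*exp(-4*I*pi/9) + 2*exp(-2*I*pi/3) + exp(-2*I*pi/9) + 2*exp(4*I*pi/9)|^2]
  = (1/9)[(81) + (17 + 10*exp(-4*I*pi/9) + 6*exp(-2*I*pi/3) + 8*exp(-2*I*pi/9) + 8*exp(-8*I*pi/9) + 8*exp(8*I*pi/9) + 8*exp(2*I*pi/9) + 6*exp(2*I*pi/3) + 10*exp(4*I*pi/9)) + (17 + 8*exp(-4*I*pi/9) + 6*exp(-2*I*pi/3) + 8*exp(-2*I*pi/9) + 10*exp(-8*I*pi/9) + 10*exp(8*I*pi/9) + 8*exp(2*I*pi/9) + 6*exp(2*I*pi/3) + 8*exp(4*I*pi/9)) + (3) + (17 + 8*exp(-4*I*pi/9) + 10*exp(-2*I*pi/9) + 6*exp(-2*I*pi/3) + 8*exp(-8*I*pi/9) + 8*exp(8*I*pi/9) + 6*exp(2*I*pi/3) + 10*exp(2*I*pi/9) + 8*exp(4*I*pi/9)) + (17 + 8*exp(-4*I*pi/9) + 10*exp(-2*I*pi/9) + 6*exp(-2*I*pi/3) + 8*exp(-8*I*pi/9) + 8*exp(8*I*pi/9) + 6*exp(2*I*pi/3) + 10*exp(2*I*pi/9) + 8*exp(4*I*pi/9)) + (3) + (17 + 8*exp(-4*I*pi/9) + 6*exp(-2*I*pi/3) + 8*exp(-2*I*pi/9) + 10*exp(-8*I*pi/9) + 10*exp(8*I*pi/9) + 8*exp(2*I*pi/9) + 6*exp(2*I*pi/3) + 8*exp(4*I*pi/9)) + (17 + 10*exp(-4*I*pi/9) + 6*exp(-2*I*pi/3) + 8*exp(-2*I*pi/9) + 8*exp(-8*I*pi/9) + 8*exp(8*I*pi/9) + 8*exp(2*I*pi/9) + 6*exp(2*I*pi/3) + 10*exp(4*I*pi/9))] = 153/9 = 17.
(Exp terms are combined using exp(i*s)*conj(exp(i*t)) = exp(i*(s-t)), and sums of them are collapsed using the identity that for every m > 1 the m distinct m-th roots of unity sum to 0, e.g. 1 + exp(2*I*pi/3) + exp(-2*I*pi/3) = 0.)
A character is irreducible iff <chi, chi> = 1, so this representation is reducible.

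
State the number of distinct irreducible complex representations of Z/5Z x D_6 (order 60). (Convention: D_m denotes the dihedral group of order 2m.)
30

Derivation: The number of irreducible complex representations of a finite group equals its number of conjugacy classes. For a direct product, #classes(G x H) = #classes(G) * #classes(H). Z/5Z has 5 classes (abelian), D_6 has 6 classes, so 5 * 6 = 30, so Z/5Z x D_6 (order 60) has exactly 30 irreducible complex representations.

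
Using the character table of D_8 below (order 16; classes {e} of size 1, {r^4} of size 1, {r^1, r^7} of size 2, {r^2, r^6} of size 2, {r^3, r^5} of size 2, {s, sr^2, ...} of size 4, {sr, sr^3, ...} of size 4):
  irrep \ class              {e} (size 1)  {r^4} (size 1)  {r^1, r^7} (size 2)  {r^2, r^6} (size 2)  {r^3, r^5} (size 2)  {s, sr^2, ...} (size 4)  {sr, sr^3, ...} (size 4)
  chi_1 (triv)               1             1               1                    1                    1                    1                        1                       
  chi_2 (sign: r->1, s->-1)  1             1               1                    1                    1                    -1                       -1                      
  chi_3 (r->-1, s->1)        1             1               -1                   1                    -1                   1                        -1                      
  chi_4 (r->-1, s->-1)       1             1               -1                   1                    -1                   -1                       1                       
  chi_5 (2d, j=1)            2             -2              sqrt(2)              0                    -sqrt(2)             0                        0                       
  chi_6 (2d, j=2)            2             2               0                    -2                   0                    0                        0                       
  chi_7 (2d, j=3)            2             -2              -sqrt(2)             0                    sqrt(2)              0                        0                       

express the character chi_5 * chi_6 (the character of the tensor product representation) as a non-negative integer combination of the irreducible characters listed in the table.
chi_5 tensor chi_6 = chi_5 + chi_7 (all other irreducibles have multiplicity 0).

Reasoning: The character of a tensor product is the pointwise product (chi_5 * chi_6)(C) = chi_5(C) * chi_6(C):
  {e}: (2)*(2), {r^4}: (-2)*(2), {r^1, r^7}: (sqrt(2))*(0), {r^2, r^6}: (0)*(-2), {r^3, r^5}: (-sqrt(2))*(0), {s, sr^2, ...}: (0)*(0), {sr, sr^3, ...}: (0)*(0)
so (chi_5 * chi_6) takes values
  {e} -> 4, {r^4} -> -4, {r^1, r^7} -> 0, {r^2, r^6} -> 0, {r^3, r^5} -> 0, {s, sr^2, ...} -> 0, {sr, sr^3, ...} -> 0.
Now take the inner product of this character with each irreducible chi from the table, <chi_5*chi_6, chi> = (1/16) sum_C |C| (chi_5*chi_6)(C) conj(chi(C)):
  <chi_5*chi_6, chi_1> = (1/16)[1*(4)*conj(1) + 1*(-4)*conj(1) + 2*(0)*conj(1) + 2*(0)*conj(1) + 2*(0)*conj(1) + 4*(0)*conj(1) + 4*(0)*conj(1)]
      = (1/16)[(4) + (-4) + (0) + (0) + (0) + (0) + (0)] = 0/16 = 0
  <chi_5*chi_6, chi_2> = (1/16)[1*(4)*conj(1) + 1*(-4)*conj(1) + 2*(0)*conj(1) + 2*(0)*conj(1) + 2*(0)*conj(1) + 4*(0)*conj(-1) + 4*(0)*conj(-1)]
      = (1/16)[(4) + (-4) + (0) + (0) + (0) + (0) + (0)] = 0/16 = 0
  <chi_5*chi_6, chi_3> = (1/16)[1*(4)*conj(1) + 1*(-4)*conj(1) + 2*(0)*conj(-1) + 2*(0)*conj(1) + 2*(0)*conj(-1) + 4*(0)*conj(1) + 4*(0)*conj(-1)]
      = (1/16)[(4) + (-4) + (0) + (0) + (0) + (0) + (0)] = 0/16 = 0
  <chi_5*chi_6, chi_4> = (1/16)[1*(4)*conj(1) + 1*(-4)*conj(1) + 2*(0)*conj(-1) + 2*(0)*conj(1) + 2*(0)*conj(-1) + 4*(0)*conj(-1) + 4*(0)*conj(1)]
      = (1/16)[(4) + (-4) + (0) + (0) + (0) + (0) + (0)] = 0/16 = 0
  <chi_5*chi_6, chi_5> = (1/16)[1*(4)*conj(2) + 1*(-4)*conj(-2) + 2*(0)*conj(sqrt(2)) + 2*(0)*conj(0) + 2*(0)*conj(-sqrt(2)) + 4*(0)*conj(0) + 4*(0)*conj(0)]
      = (1/16)[(8) + (8) + (0) + (0) + (0) + (0) + (0)] = 16/16 = 1
  <chi_5*chi_6, chi_6> = (1/16)[1*(4)*conj(2) + 1*(-4)*conj(2) + 2*(0)*conj(0) + 2*(0)*conj(-2) + 2*(0)*conj(0) + 4*(0)*conj(0) + 4*(0)*conj(0)]
      = (1/16)[(8) + (-8) + (0) + (0) + (0) + (0) + (0)] = 0/16 = 0
  <chi_5*chi_6, chi_7> = (1/16)[1*(4)*conj(2) + 1*(-4)*conj(-2) + 2*(0)*conj(-sqrt(2)) + 2*(0)*conj(0) + 2*(0)*conj(sqrt(2)) + 4*(0)*conj(0) + 4*(0)*conj(0)]
      = (1/16)[(8) + (8) + (0) + (0) + (0) + (0) + (0)] = 16/16 = 1
Hence the multiplicities are chi_5: 1, chi_7: 1. Dimension check: dim(chi_5)*dim(chi_6) = 2*2 = 4 and sum (mult * dim) = 1*2 + 1*2 = 4.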